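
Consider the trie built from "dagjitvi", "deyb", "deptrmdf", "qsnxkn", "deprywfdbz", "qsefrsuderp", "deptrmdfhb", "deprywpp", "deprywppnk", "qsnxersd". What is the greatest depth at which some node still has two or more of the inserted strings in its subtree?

Equivalently: take the maximum, over all pairs, of their longest common prefix length.
"deprywpp" and "deprywppnk" agree on "deprywpp" (8 characters) before diverging; nothing deeper is shared.
Longest shared-prefix length: 8

8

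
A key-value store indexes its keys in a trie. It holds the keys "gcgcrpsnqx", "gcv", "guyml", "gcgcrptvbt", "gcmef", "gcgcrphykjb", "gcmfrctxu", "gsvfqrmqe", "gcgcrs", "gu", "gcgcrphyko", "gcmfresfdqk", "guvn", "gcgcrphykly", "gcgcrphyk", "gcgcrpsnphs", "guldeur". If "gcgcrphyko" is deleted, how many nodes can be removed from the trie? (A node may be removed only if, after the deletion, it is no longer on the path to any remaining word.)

1

After clearing the end-marker at "gcgcrphyko", prune upward until reaching a node still needed by another word.
The suffix "o" (1 node) is used only by "gcgcrphyko"; the node for "gcgcrphyk" still has the child "j", so pruning stops there.
Nodes removed: 1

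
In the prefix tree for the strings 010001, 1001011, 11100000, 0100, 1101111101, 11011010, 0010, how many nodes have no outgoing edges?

6

A leaf is a node with no children — equivalently, the end of a word that is not a proper prefix of any other stored word.
Those words: "0010", "010001", "1001011", "11011010", "1101111101", "11100000"
Leaf count: 6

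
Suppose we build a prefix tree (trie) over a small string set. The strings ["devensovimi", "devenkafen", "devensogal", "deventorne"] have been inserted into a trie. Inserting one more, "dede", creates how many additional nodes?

"de" is already a path in the trie; the remaining "de" must be added.
New nodes needed: |"dede"| − 2 = 4 − 2 = 2.

2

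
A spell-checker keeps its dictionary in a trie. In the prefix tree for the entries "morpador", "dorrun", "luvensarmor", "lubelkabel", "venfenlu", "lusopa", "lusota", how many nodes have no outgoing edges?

7

A leaf is a node with no children — equivalently, the end of a word that is not a proper prefix of any other stored word.
Those words: "dorrun", "lubelkabel", "lusopa", "lusota", "luvensarmor", "morpador", "venfenlu"
Leaf count: 7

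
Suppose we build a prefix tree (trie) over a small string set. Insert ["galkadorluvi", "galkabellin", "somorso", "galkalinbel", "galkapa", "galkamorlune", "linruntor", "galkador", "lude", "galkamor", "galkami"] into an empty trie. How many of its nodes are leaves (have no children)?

A leaf is a node with no children — equivalently, the end of a word that is not a proper prefix of any other stored word.
Those words: "galkabellin", "galkadorluvi", "galkalinbel", "galkami", "galkamorlune", "galkapa", "linruntor", "lude", "somorso"
Leaf count: 9

9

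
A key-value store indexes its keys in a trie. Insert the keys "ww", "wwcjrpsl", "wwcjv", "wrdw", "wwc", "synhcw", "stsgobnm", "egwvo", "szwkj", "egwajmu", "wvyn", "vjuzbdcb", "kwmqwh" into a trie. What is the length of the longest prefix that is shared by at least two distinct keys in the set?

Look for the deepest trie node that still has at least two words in its subtree.
e.g. "wwcjrpsl" and "wwcjv" share the prefix "wwcj" of length 4; no pair shares a longer one.
Longest shared-prefix length: 4

4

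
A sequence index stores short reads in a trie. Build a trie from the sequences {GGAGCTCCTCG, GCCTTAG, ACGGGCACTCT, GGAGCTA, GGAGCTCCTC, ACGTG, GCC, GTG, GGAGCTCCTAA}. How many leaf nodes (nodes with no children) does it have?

Leaves are exactly the stored words that no other stored word extends.
Those words: "ACGGGCACTCT", "ACGTG", "GCCTTAG", "GGAGCTA", "GGAGCTCCTAA", "GGAGCTCCTCG", "GTG"
Leaf count: 7

7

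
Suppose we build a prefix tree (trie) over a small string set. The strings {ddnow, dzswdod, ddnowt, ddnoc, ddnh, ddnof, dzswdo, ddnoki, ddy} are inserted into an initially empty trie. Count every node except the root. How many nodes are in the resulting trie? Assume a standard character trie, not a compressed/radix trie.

Count nodes per top-level branch (shared prefixes stored once):
  'd'-branch (ddnh, ddnoc, ddnof, ddnoki, ddnow, ddnowt, ddy, dzswdo, dzswdod): 18 nodes
Sum: 18

18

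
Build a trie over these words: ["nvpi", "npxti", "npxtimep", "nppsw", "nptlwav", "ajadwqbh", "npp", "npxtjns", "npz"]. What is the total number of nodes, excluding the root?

Trie structure (* marks end of a word):
(root)
├─ a
│  └─ j
│     └─ a
│        └─ d
│           └─ w
│              └─ q
│                 └─ b
│                    └─ h *
└─ n
   ├─ p
   │  ├─ p *
   │  │  └─ s
   │  │     └─ w *
   │  ├─ t
   │  │  └─ l
   │  │     └─ w
   │  │        └─ a
   │  │           └─ v *
   │  ├─ x
   │  │  └─ t
   │  │     ├─ i *
   │  │     │  └─ m
   │  │     │     └─ e
   │  │     │        └─ p *
   │  │     └─ j
   │  │        └─ n
   │  │           └─ s *
   │  └─ z *
   └─ v
      └─ p
         └─ i *
Counting every labelled node above: 31.

31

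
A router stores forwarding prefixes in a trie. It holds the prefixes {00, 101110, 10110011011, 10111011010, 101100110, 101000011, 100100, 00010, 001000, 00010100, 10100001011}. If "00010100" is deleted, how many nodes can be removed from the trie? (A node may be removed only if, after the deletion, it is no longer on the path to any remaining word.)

After clearing the end-marker at "00010100", prune upward until reaching a node still needed by another word.
The suffix "100" (3 nodes) is used only by "00010100"; "00010" is itself a stored word, so pruning stops there.
Nodes removed: 3

3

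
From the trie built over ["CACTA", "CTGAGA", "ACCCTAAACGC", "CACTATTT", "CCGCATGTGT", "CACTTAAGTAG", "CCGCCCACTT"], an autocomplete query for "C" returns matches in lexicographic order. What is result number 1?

Filter for "C…" and sort: "CACTA", "CACTATTT", "CACTTAAGTAG", "CCGCATGTGT", "CCGCCCACTT", "CTGAGA"
Position 1: CACTA

CACTA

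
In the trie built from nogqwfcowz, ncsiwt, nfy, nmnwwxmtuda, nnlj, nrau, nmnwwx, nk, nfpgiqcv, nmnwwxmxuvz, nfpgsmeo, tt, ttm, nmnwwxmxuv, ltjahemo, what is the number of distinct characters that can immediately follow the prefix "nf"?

2

Walk "nf" from the root, arriving at one node.
Characters that immediately follow "nf" among the stored strings: {p, y}.
That node has 2 child edges.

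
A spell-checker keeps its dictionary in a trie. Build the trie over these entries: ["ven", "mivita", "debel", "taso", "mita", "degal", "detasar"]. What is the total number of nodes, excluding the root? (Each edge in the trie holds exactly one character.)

28

For each word, the new-node count is its length minus the longest prefix already in the trie:
  "ven" → 3 new (v, e, n)
  "mivita" → 6 new (m, i, v, i, t, a)
  "debel" → 5 new (d, e, b, e, l)
  "taso" → 4 new (t, a, s, o)
  "mita" → prefix "mi" already present; 2 new (t, a)
  "degal" → prefix "de" already present; 3 new (g, a, l)
  "detasar" → prefix "de" already present; 5 new (t, a, s, a, r)
Total nodes = 3 + 6 + 5 + 4 + 2 + 3 + 5 = 28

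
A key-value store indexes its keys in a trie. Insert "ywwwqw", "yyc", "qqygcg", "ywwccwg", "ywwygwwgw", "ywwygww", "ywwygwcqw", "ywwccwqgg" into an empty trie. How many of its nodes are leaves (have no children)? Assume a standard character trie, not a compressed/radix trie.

7

A leaf is a node with no children — equivalently, the end of a word that is not a proper prefix of any other stored word.
Those words: "qqygcg", "ywwccwg", "ywwccwqgg", "ywwwqw", "ywwygwcqw", "ywwygwwgw", "yyc"
Leaf count: 7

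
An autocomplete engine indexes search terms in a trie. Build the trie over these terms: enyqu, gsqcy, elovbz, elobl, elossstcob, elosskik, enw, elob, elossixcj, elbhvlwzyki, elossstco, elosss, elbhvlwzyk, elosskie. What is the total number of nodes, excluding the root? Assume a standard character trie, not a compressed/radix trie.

42

Count nodes per top-level branch (shared prefixes stored once):
  'e'-branch (elbhvlwzyk, elbhvlwzyki, elob, elobl, elossixcj, elosskie, elosskik, elosss, elossstco, elossstcob, elovbz, enw, enyqu): 37 nodes
  'g'-branch (gsqcy): 5 nodes
Sum: 42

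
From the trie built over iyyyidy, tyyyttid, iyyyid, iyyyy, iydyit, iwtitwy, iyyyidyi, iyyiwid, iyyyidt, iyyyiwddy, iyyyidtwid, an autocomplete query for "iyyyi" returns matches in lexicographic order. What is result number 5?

Filter for "iyyyi…" and sort: "iyyyid", "iyyyidt", "iyyyidtwid", "iyyyidy", "iyyyidyi", "iyyyiwddy"
The 5th is iyyyidyi.

iyyyidyi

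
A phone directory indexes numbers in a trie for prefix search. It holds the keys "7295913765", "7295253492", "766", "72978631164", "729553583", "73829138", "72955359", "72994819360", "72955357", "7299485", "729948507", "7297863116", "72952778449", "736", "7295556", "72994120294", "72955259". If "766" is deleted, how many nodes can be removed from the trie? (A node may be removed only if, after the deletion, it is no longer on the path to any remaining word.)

After clearing the end-marker at "766", prune upward until reaching a node still needed by another word.
The suffix "66" (2 nodes) is used only by "766"; the node for "7" still has the child "2", so pruning stops there.
Nodes removed: 2

2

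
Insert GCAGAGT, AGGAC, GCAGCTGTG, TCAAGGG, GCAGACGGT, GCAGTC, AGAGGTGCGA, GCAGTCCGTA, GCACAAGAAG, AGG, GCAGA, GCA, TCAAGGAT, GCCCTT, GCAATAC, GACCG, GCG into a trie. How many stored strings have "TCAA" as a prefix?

2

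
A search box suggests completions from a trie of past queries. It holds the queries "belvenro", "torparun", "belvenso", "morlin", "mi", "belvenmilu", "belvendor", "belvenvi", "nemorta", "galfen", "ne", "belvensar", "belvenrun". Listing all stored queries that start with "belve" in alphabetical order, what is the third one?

Words with prefix "belve", in lexicographic order: "belvendor", "belvenmilu", "belvenro", "belvenrun", "belvensar", "belvenso", "belvenvi"
The 3rd is belvenro.

belvenro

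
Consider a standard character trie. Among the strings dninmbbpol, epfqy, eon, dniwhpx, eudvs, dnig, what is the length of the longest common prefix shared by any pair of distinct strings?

The deepest shared node is where two words last agree before diverging.
e.g. "dnig" and "dninmbbpol" share the prefix "dni" of length 3; no pair shares a longer one.
Longest shared-prefix length: 3

3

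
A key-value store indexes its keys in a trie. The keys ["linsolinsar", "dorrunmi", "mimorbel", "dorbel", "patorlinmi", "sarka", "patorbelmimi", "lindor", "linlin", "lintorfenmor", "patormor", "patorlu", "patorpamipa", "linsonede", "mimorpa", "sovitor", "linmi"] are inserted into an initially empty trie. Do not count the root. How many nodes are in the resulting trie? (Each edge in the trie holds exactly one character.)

Trace insertions, counting only characters that open a new branch:
  "linsolinsar" → 11 new (l, i, n, s, o, l, i, n, s, a, r)
  "dorrunmi" → 8 new (d, o, r, r, u, n, m, i)
  "mimorbel" → 8 new (m, i, m, o, r, b, e, l)
  "dorbel" → prefix "dor" already present; 3 new (b, e, l)
  "patorlinmi" → 10 new (p, a, t, o, r, l, i, n, m, i)
  "sarka" → 5 new (s, a, r, k, a)
  "patorbelmimi" → prefix "pator" already present; 7 new (b, e, l, m, i, m, i)
  "lindor" → prefix "lin" already present; 3 new (d, o, r)
  "linlin" → prefix "lin" already present; 3 new (l, i, n)
  "lintorfenmor" → prefix "lin" already present; 9 new (t, o, r, f, e, n, m, o, r)
  "patormor" → prefix "pator" already present; 3 new (m, o, r)
  "patorlu" → prefix "patorl" already present; 1 new (u)
  "patorpamipa" → prefix "pator" already present; 6 new (p, a, m, i, p, a)
  "linsonede" → prefix "linso" already present; 4 new (n, e, d, e)
  "mimorpa" → prefix "mimor" already present; 2 new (p, a)
  "sovitor" → prefix "s" already present; 6 new (o, v, i, t, o, r)
  "linmi" → prefix "lin" already present; 2 new (m, i)
Total nodes = 11 + 8 + 8 + 3 + 10 + 5 + 7 + 3 + 3 + 9 + 3 + 1 + 6 + 4 + 2 + 6 + 2 = 91

91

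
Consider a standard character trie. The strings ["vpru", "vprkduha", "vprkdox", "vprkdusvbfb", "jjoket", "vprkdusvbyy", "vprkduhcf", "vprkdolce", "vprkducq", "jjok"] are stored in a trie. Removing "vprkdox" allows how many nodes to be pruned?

1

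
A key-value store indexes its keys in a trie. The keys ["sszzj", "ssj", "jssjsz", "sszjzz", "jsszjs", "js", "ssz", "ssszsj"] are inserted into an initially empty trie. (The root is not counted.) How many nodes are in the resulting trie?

22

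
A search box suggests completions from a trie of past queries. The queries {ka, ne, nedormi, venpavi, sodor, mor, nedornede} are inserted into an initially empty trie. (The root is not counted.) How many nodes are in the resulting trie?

28

For each word, the new-node count is its length minus the longest prefix already in the trie:
  "ka" → 2 new (k, a)
  "ne" → 2 new (n, e)
  "nedormi" → prefix "ne" already present; 5 new (d, o, r, m, i)
  "venpavi" → 7 new (v, e, n, p, a, v, i)
  "sodor" → 5 new (s, o, d, o, r)
  "mor" → 3 new (m, o, r)
  "nedornede" → prefix "nedor" already present; 4 new (n, e, d, e)
Total nodes = 2 + 2 + 5 + 7 + 5 + 3 + 4 = 28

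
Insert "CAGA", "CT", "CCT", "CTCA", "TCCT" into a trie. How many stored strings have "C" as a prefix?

4

Traverse to the node for "C", then collect every word in that subtree.
Words under "C": CAGA, CCT, CT, CTCA
Count: 4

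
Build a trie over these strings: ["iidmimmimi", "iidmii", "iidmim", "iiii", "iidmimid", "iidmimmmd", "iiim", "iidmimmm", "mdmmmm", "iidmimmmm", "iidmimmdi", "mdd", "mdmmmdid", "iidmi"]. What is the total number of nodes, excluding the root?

31

Trie structure (* marks end of a word):
(root)
├─ i
│  └─ i
│     ├─ d
│     │  └─ m
│     │     └─ i *
│     │        ├─ i *
│     │        └─ m *
│     │           ├─ i
│     │           │  └─ d *
│     │           └─ m
│     │              ├─ d
│     │              │  └─ i *
│     │              ├─ i
│     │              │  └─ m
│     │              │     └─ i *
│     │              └─ m *
│     │                 ├─ d *
│     │                 └─ m *
│     └─ i
│        ├─ i *
│        └─ m *
└─ m
   └─ d
      ├─ d *
      └─ m
         └─ m
            └─ m
               ├─ d
               │  └─ i
               │     └─ d *
               └─ m *
Counting every labelled node above: 31.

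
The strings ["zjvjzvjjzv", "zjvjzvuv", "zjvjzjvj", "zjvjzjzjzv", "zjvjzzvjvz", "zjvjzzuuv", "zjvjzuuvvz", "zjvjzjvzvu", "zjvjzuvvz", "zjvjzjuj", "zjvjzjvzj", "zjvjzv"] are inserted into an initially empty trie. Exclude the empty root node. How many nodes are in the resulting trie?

Insert word by word; a character creates a node only if that edge doesn't already exist:
  "zjvjzvjjzv" → 10 new (z, j, v, j, z, v, j, j, z, v)
  "zjvjzvuv" → prefix "zjvjzv" already present; 2 new (u, v)
  "zjvjzjvj" → prefix "zjvjz" already present; 3 new (j, v, j)
  "zjvjzjzjzv" → prefix "zjvjzj" already present; 4 new (z, j, z, v)
  "zjvjzzvjvz" → prefix "zjvjz" already present; 5 new (z, v, j, v, z)
  "zjvjzzuuv" → prefix "zjvjzz" already present; 3 new (u, u, v)
  "zjvjzuuvvz" → prefix "zjvjz" already present; 5 new (u, u, v, v, z)
  "zjvjzjvzvu" → prefix "zjvjzjv" already present; 3 new (z, v, u)
  "zjvjzuvvz" → prefix "zjvjzu" already present; 3 new (v, v, z)
  "zjvjzjuj" → prefix "zjvjzj" already present; 2 new (u, j)
  "zjvjzjvzj" → prefix "zjvjzjvz" already present; 1 new (j)
  "zjvjzv" → prefix "zjvjzv" already present; 0 new (none)
Total nodes = 10 + 2 + 3 + 4 + 5 + 3 + 5 + 3 + 3 + 2 + 1 + 0 = 41

41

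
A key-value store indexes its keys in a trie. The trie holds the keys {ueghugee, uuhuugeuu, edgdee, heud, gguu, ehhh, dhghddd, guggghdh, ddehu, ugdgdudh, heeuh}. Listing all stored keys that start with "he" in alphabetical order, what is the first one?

DFS of the "he" subtree visits, in order: "heeuh", "heud"
The 1st is heeuh.

heeuh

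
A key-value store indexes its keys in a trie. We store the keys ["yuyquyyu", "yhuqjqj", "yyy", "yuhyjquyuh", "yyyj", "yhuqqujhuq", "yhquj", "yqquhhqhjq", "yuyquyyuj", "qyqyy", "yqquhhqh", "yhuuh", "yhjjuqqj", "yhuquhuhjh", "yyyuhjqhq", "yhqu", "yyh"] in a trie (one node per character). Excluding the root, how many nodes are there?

For each word, the new-node count is its length minus the longest prefix already in the trie:
  "yuyquyyu" → 8 new (y, u, y, q, u, y, y, u)
  "yhuqjqj" → prefix "y" already present; 6 new (h, u, q, j, q, j)
  "yyy" → prefix "y" already present; 2 new (y, y)
  "yuhyjquyuh" → prefix "yu" already present; 8 new (h, y, j, q, u, y, u, h)
  "yyyj" → prefix "yyy" already present; 1 new (j)
  "yhuqqujhuq" → prefix "yhuq" already present; 6 new (q, u, j, h, u, q)
  "yhquj" → prefix "yh" already present; 3 new (q, u, j)
  "yqquhhqhjq" → prefix "y" already present; 9 new (q, q, u, h, h, q, h, j, q)
  "yuyquyyuj" → prefix "yuyquyyu" already present; 1 new (j)
  "qyqyy" → 5 new (q, y, q, y, y)
  "yqquhhqh" → prefix "yqquhhqh" already present; 0 new (none)
  "yhuuh" → prefix "yhu" already present; 2 new (u, h)
  "yhjjuqqj" → prefix "yh" already present; 6 new (j, j, u, q, q, j)
  "yhuquhuhjh" → prefix "yhuq" already present; 6 new (u, h, u, h, j, h)
  "yyyuhjqhq" → prefix "yyy" already present; 6 new (u, h, j, q, h, q)
  "yhqu" → prefix "yhqu" already present; 0 new (none)
  "yyh" → prefix "yy" already present; 1 new (h)
Total nodes = 8 + 6 + 2 + 8 + 1 + 6 + 3 + 9 + 1 + 5 + 0 + 2 + 6 + 6 + 6 + 0 + 1 = 70

70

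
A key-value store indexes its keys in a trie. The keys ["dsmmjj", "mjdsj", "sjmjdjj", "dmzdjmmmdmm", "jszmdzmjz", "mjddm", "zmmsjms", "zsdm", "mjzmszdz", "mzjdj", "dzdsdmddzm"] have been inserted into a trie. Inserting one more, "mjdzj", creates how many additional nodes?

2

"mjd" is already a path in the trie; the remaining "zj" must be added.
So 5 − 3 = 2 new nodes.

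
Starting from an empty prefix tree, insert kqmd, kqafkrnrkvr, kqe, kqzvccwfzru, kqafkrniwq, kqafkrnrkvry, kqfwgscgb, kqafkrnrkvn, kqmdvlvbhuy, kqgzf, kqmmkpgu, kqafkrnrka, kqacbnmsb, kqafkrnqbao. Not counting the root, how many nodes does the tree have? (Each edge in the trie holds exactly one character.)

61

For each word, the new-node count is its length minus the longest prefix already in the trie:
  "kqmd" → 4 new (k, q, m, d)
  "kqafkrnrkvr" → prefix "kq" already present; 9 new (a, f, k, r, n, r, k, v, r)
  "kqe" → prefix "kq" already present; 1 new (e)
  "kqzvccwfzru" → prefix "kq" already present; 9 new (z, v, c, c, w, f, z, r, u)
  "kqafkrniwq" → prefix "kqafkrn" already present; 3 new (i, w, q)
  "kqafkrnrkvry" → prefix "kqafkrnrkvr" already present; 1 new (y)
  "kqfwgscgb" → prefix "kq" already present; 7 new (f, w, g, s, c, g, b)
  "kqafkrnrkvn" → prefix "kqafkrnrkv" already present; 1 new (n)
  "kqmdvlvbhuy" → prefix "kqmd" already present; 7 new (v, l, v, b, h, u, y)
  "kqgzf" → prefix "kq" already present; 3 new (g, z, f)
  "kqmmkpgu" → prefix "kqm" already present; 5 new (m, k, p, g, u)
  "kqafkrnrka" → prefix "kqafkrnrk" already present; 1 new (a)
  "kqacbnmsb" → prefix "kqa" already present; 6 new (c, b, n, m, s, b)
  "kqafkrnqbao" → prefix "kqafkrn" already present; 4 new (q, b, a, o)
Total nodes = 4 + 9 + 1 + 9 + 3 + 1 + 7 + 1 + 7 + 3 + 5 + 1 + 6 + 4 = 61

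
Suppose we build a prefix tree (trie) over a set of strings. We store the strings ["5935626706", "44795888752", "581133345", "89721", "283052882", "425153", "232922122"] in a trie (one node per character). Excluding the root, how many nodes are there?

56

For each word, the new-node count is its length minus the longest prefix already in the trie:
  "5935626706" → 10 new (5, 9, 3, 5, 6, 2, 6, 7, 0, 6)
  "44795888752" → 11 new (4, 4, 7, 9, 5, 8, 8, 8, 7, 5, 2)
  "581133345" → prefix "5" already present; 8 new (8, 1, 1, 3, 3, 3, 4, 5)
  "89721" → 5 new (8, 9, 7, 2, 1)
  "283052882" → 9 new (2, 8, 3, 0, 5, 2, 8, 8, 2)
  "425153" → prefix "4" already present; 5 new (2, 5, 1, 5, 3)
  "232922122" → prefix "2" already present; 8 new (3, 2, 9, 2, 2, 1, 2, 2)
Total nodes = 10 + 11 + 8 + 5 + 9 + 5 + 8 = 56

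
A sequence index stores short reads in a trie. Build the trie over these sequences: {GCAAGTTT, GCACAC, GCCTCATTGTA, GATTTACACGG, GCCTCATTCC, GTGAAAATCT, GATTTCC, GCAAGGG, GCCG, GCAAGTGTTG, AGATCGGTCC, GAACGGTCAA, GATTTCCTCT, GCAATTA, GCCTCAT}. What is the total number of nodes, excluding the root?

74

Trace insertions, counting only characters that open a new branch:
  "GCAAGTTT" → 8 new (G, C, A, A, G, T, T, T)
  "GCACAC" → prefix "GCA" already present; 3 new (C, A, C)
  "GCCTCATTGTA" → prefix "GC" already present; 9 new (C, T, C, A, T, T, G, T, A)
  "GATTTACACGG" → prefix "G" already present; 10 new (A, T, T, T, A, C, A, C, G, G)
  "GCCTCATTCC" → prefix "GCCTCATT" already present; 2 new (C, C)
  "GTGAAAATCT" → prefix "G" already present; 9 new (T, G, A, A, A, A, T, C, T)
  "GATTTCC" → prefix "GATTT" already present; 2 new (C, C)
  "GCAAGGG" → prefix "GCAAG" already present; 2 new (G, G)
  "GCCG" → prefix "GCC" already present; 1 new (G)
  "GCAAGTGTTG" → prefix "GCAAGT" already present; 4 new (G, T, T, G)
  "AGATCGGTCC" → 10 new (A, G, A, T, C, G, G, T, C, C)
  "GAACGGTCAA" → prefix "GA" already present; 8 new (A, C, G, G, T, C, A, A)
  "GATTTCCTCT" → prefix "GATTTCC" already present; 3 new (T, C, T)
  "GCAATTA" → prefix "GCAA" already present; 3 new (T, T, A)
  "GCCTCAT" → prefix "GCCTCAT" already present; 0 new (none)
Total nodes = 8 + 3 + 9 + 10 + 2 + 9 + 2 + 2 + 1 + 4 + 10 + 8 + 3 + 3 + 0 = 74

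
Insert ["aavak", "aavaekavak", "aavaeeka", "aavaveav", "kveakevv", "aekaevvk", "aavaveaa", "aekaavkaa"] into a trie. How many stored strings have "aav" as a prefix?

5

Walk to "aav"; the words in its subtree are exactly those with that prefix.
Matches: "aavaeeka", "aavaekavak", "aavak", "aavaveaa", "aavaveav"
Count: 5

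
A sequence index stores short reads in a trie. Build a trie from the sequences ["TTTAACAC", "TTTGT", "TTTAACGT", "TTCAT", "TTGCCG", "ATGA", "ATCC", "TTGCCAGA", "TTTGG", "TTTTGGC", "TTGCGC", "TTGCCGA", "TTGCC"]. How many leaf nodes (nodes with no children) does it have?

A leaf is a node with no children — equivalently, the end of a word that is not a proper prefix of any other stored word.
Those words: "ATCC", "ATGA", "TTCAT", "TTGCCAGA", "TTGCCGA", "TTGCGC", "TTTAACAC", "TTTAACGT", "TTTGG", "TTTGT", "TTTTGGC"
Leaf count: 11

11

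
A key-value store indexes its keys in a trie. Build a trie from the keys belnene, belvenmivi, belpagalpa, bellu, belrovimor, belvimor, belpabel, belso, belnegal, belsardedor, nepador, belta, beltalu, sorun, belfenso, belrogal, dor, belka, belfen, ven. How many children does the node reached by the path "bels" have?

2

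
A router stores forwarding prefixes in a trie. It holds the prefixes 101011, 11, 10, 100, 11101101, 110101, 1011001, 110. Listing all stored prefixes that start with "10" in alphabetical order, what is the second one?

100

DFS of the "10" subtree visits, in order: "10", "100", "101011", "1011001"
The 2nd is 100.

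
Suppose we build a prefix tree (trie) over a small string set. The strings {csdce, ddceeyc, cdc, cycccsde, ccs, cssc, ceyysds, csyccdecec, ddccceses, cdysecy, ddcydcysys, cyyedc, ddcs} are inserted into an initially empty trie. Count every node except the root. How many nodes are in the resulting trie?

62

For each word, the new-node count is its length minus the longest prefix already in the trie:
  "csdce" → 5 new (c, s, d, c, e)
  "ddceeyc" → 7 new (d, d, c, e, e, y, c)
  "cdc" → prefix "c" already present; 2 new (d, c)
  "cycccsde" → prefix "c" already present; 7 new (y, c, c, c, s, d, e)
  "ccs" → prefix "c" already present; 2 new (c, s)
  "cssc" → prefix "cs" already present; 2 new (s, c)
  "ceyysds" → prefix "c" already present; 6 new (e, y, y, s, d, s)
  "csyccdecec" → prefix "cs" already present; 8 new (y, c, c, d, e, c, e, c)
  "ddccceses" → prefix "ddc" already present; 6 new (c, c, e, s, e, s)
  "cdysecy" → prefix "cd" already present; 5 new (y, s, e, c, y)
  "ddcydcysys" → prefix "ddc" already present; 7 new (y, d, c, y, s, y, s)
  "cyyedc" → prefix "cy" already present; 4 new (y, e, d, c)
  "ddcs" → prefix "ddc" already present; 1 new (s)
Total nodes = 5 + 7 + 2 + 7 + 2 + 2 + 6 + 8 + 6 + 5 + 7 + 4 + 1 = 62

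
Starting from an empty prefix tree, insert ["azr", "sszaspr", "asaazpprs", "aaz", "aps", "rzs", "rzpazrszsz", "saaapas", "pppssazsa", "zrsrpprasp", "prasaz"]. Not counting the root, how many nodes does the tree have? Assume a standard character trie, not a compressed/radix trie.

63

Count nodes per top-level branch (shared prefixes stored once):
  'a'-branch (aaz, aps, asaazpprs, azr): 15 nodes
  'p'-branch (pppssazsa, prasaz): 14 nodes
  'r'-branch (rzpazrszsz, rzs): 11 nodes
  's'-branch (saaapas, sszaspr): 13 nodes
  'z'-branch (zrsrpprasp): 10 nodes
Sum: 63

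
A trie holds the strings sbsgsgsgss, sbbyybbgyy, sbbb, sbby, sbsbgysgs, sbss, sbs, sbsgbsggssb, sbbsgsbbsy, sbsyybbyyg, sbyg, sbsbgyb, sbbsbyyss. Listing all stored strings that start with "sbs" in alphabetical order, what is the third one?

sbsbgysgs

Filter for "sbs…" and sort: "sbs", "sbsbgyb", "sbsbgysgs", "sbsgbsggssb", "sbsgsgsgss", "sbss", "sbsyybbyyg"
The 3rd is sbsbgysgs.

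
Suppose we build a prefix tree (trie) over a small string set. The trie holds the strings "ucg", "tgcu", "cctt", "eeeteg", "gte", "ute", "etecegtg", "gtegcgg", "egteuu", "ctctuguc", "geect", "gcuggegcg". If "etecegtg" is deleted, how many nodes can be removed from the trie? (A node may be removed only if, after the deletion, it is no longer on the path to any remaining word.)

Walk "etecegtg" from the leaf back toward the root, removing each node that no remaining word uses.
The suffix "tecegtg" (7 nodes) is used only by "etecegtg"; the node for "e" still has the child "e", so pruning stops there.
Nodes removed: 7

7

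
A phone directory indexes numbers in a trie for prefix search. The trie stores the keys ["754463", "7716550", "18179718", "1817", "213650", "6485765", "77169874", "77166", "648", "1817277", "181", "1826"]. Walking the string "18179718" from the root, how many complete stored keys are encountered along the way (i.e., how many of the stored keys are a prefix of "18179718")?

3

Check each prefix of "18179718" against the stored set — each match is an end-marker on the path.
Prefixes of the query that are stored words: "181", "1817", "18179718"
Count: 3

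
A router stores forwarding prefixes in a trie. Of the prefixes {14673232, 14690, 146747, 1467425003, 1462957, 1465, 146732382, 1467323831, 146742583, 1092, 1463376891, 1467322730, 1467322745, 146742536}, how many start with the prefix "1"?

Filter for entries beginning with "1":
Matches: "1092", "1462957", "1463376891", "1465", "1467322730", "1467322745", "14673232", "146732382", "1467323831", "1467425003", "146742536", "146742583", "146747", "14690"
Count: 14

14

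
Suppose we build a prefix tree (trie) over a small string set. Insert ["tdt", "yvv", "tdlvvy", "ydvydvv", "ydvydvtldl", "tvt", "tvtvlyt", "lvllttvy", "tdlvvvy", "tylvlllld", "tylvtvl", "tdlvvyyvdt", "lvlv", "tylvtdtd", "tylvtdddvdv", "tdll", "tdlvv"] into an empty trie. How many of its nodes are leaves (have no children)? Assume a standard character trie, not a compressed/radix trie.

14

Leaves are exactly the stored words that no other stored word extends.
Those words: "lvllttvy", "lvlv", "tdll", "tdlvvvy", "tdlvvyyvdt", "tdt", "tvtvlyt", "tylvlllld", "tylvtdddvdv", "tylvtdtd", "tylvtvl", "ydvydvtldl", "ydvydvv", "yvv"
Leaf count: 14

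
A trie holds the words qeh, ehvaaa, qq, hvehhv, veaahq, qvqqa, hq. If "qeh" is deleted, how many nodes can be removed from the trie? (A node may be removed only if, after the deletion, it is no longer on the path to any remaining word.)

2

Walk "qeh" from the leaf back toward the root, removing each node that no remaining word uses.
The suffix "eh" (2 nodes) is used only by "qeh"; the node for "q" still has the child "q", so pruning stops there.
Nodes removed: 2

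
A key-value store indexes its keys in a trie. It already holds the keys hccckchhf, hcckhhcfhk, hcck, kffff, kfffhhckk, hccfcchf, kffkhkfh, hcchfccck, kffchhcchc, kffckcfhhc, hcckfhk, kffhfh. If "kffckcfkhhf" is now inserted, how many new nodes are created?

"kffckcf" is already a path in the trie; the remaining "khhf" must be added.
Each of the 4 remaining characters creates one node.

4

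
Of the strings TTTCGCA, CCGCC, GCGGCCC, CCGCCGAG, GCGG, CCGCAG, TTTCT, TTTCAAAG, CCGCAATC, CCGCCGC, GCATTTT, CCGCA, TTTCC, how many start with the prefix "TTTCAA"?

Walk to "TTTCAA"; the words in its subtree are exactly those with that prefix.
Matches: "TTTCAAAG"
Count: 1

1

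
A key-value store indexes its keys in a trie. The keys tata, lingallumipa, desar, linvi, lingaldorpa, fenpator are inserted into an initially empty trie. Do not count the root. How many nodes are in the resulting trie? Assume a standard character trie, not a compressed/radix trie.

Insert word by word; a character creates a node only if that edge doesn't already exist:
  "tata" → 4 new (t, a, t, a)
  "lingallumipa" → 12 new (l, i, n, g, a, l, l, u, m, i, p, a)
  "desar" → 5 new (d, e, s, a, r)
  "linvi" → prefix "lin" already present; 2 new (v, i)
  "lingaldorpa" → prefix "lingal" already present; 5 new (d, o, r, p, a)
  "fenpator" → 8 new (f, e, n, p, a, t, o, r)
Total nodes = 4 + 12 + 5 + 2 + 5 + 8 = 36

36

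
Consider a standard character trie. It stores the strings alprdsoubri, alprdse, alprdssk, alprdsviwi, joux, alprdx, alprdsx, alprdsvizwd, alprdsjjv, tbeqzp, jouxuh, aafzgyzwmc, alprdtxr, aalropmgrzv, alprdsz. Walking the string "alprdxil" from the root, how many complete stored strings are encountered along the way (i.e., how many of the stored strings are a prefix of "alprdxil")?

Traverse "alprdxil" character by character; count nodes along the way that are marked as word ends.
Prefixes of the query that are stored words: "alprdx"
Count: 1

1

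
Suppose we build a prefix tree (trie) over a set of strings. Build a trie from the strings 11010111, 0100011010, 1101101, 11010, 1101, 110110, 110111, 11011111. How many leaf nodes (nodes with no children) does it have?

4

Leaves are exactly the stored words that no other stored word extends.
Those words: "0100011010", "11010111", "1101101", "11011111"
Leaf count: 4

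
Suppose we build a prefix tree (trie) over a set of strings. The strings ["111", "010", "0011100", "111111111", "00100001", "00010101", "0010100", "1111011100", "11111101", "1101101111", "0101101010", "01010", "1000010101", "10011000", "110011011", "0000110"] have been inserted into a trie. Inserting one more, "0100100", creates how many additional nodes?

Walking "0100100" from the root, the first 3 characters ("010") follow existing edges; "0" is the first miss.
So 7 − 3 = 4 new nodes.

4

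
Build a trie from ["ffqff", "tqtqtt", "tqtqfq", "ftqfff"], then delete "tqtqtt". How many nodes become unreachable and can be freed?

After clearing the end-marker at "tqtqtt", prune upward until reaching a node still needed by another word.
The suffix "tt" (2 nodes) is used only by "tqtqtt"; the node for "tqtq" still has the child "f", so pruning stops there.
Nodes removed: 2

2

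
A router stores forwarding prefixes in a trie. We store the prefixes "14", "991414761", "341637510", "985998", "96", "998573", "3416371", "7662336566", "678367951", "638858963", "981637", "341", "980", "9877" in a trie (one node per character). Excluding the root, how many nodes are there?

65

For each word, the new-node count is its length minus the longest prefix already in the trie:
  "14" → 2 new (1, 4)
  "991414761" → 9 new (9, 9, 1, 4, 1, 4, 7, 6, 1)
  "341637510" → 9 new (3, 4, 1, 6, 3, 7, 5, 1, 0)
  "985998" → prefix "9" already present; 5 new (8, 5, 9, 9, 8)
  "96" → prefix "9" already present; 1 new (6)
  "998573" → prefix "99" already present; 4 new (8, 5, 7, 3)
  "3416371" → prefix "341637" already present; 1 new (1)
  "7662336566" → 10 new (7, 6, 6, 2, 3, 3, 6, 5, 6, 6)
  "678367951" → 9 new (6, 7, 8, 3, 6, 7, 9, 5, 1)
  "638858963" → prefix "6" already present; 8 new (3, 8, 8, 5, 8, 9, 6, 3)
  "981637" → prefix "98" already present; 4 new (1, 6, 3, 7)
  "341" → prefix "341" already present; 0 new (none)
  "980" → prefix "98" already present; 1 new (0)
  "9877" → prefix "98" already present; 2 new (7, 7)
Total nodes = 2 + 9 + 9 + 5 + 1 + 4 + 1 + 10 + 9 + 8 + 4 + 0 + 1 + 2 = 65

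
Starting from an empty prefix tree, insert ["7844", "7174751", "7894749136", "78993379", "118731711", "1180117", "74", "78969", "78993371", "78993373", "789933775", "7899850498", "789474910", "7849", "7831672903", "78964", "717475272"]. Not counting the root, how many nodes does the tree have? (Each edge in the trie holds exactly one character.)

Count nodes per top-level branch (shared prefixes stored once):
  '1'-branch (1180117, 118731711): 13 nodes
  '7'-branch (7174751, 717475272, 74, 7831672903, 7844, 7849, 789474910, 7894749136, 78964, 78969, 78993371, 78993373, 789933775, 78993379, 7899850498): 50 nodes
Sum: 63

63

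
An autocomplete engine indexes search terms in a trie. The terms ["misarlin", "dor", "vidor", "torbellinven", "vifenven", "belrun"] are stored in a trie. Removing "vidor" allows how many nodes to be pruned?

Walk "vidor" from the leaf back toward the root, removing each node that no remaining word uses.
The suffix "dor" (3 nodes) is used only by "vidor"; the node for "vi" still has the child "f", so pruning stops there.
Nodes removed: 3

3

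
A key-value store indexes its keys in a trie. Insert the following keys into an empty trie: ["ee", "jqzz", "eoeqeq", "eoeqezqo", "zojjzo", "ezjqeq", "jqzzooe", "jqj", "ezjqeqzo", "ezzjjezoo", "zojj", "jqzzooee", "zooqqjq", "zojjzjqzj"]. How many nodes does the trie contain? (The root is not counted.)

48

For each word, the new-node count is its length minus the longest prefix already in the trie:
  "ee" → 2 new (e, e)
  "jqzz" → 4 new (j, q, z, z)
  "eoeqeq" → prefix "e" already present; 5 new (o, e, q, e, q)
  "eoeqezqo" → prefix "eoeqe" already present; 3 new (z, q, o)
  "zojjzo" → 6 new (z, o, j, j, z, o)
  "ezjqeq" → prefix "e" already present; 5 new (z, j, q, e, q)
  "jqzzooe" → prefix "jqzz" already present; 3 new (o, o, e)
  "jqj" → prefix "jq" already present; 1 new (j)
  "ezjqeqzo" → prefix "ezjqeq" already present; 2 new (z, o)
  "ezzjjezoo" → prefix "ez" already present; 7 new (z, j, j, e, z, o, o)
  "zojj" → prefix "zojj" already present; 0 new (none)
  "jqzzooee" → prefix "jqzzooe" already present; 1 new (e)
  "zooqqjq" → prefix "zo" already present; 5 new (o, q, q, j, q)
  "zojjzjqzj" → prefix "zojjz" already present; 4 new (j, q, z, j)
Total nodes = 2 + 4 + 5 + 3 + 6 + 5 + 3 + 1 + 2 + 7 + 0 + 1 + 5 + 4 = 48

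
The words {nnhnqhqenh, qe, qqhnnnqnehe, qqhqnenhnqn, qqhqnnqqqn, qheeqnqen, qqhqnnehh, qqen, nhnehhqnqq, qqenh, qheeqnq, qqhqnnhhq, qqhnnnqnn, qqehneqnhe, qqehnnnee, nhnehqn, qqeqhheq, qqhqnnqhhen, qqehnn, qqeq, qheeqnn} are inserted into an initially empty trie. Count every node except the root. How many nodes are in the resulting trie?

Count nodes per top-level branch (shared prefixes stored once):
  'n'-branch (nhnehhqnqq, nhnehqn, nnhnqhqenh): 21 nodes
  'q'-branch (qe, qheeqnn, qheeqnq, qheeqnqen, qqehneqnhe, qqehnn, qqehnnnee, qqen, qqenh, qqeq, qqeqhheq, qqhnnnqnehe, qqhnnnqnn, qqhqnenhnqn, qqhqnnehh, qqhqnnhhq, qqhqnnqhhen, qqhqnnqqqn): 64 nodes
Sum: 85

85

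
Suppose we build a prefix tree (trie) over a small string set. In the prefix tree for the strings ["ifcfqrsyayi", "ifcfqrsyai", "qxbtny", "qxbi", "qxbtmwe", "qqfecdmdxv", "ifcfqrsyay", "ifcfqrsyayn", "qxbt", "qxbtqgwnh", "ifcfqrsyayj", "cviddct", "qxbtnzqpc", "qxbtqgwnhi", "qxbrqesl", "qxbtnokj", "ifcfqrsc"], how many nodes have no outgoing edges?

A leaf is a node with no children — equivalently, the end of a word that is not a proper prefix of any other stored word.
Those words: "cviddct", "ifcfqrsc", "ifcfqrsyai", "ifcfqrsyayi", "ifcfqrsyayj", "ifcfqrsyayn", "qqfecdmdxv", "qxbi", "qxbrqesl", "qxbtmwe", "qxbtnokj", "qxbtny", "qxbtnzqpc", "qxbtqgwnhi"
Leaf count: 14

14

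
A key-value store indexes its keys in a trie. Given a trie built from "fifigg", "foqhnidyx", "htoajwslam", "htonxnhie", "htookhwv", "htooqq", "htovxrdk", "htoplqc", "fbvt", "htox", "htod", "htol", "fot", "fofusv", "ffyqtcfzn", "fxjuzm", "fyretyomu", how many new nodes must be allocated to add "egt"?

Nothing in the trie begins with "e"; the whole of "egt" is new.
3 − 0 = 3 new nodes.

3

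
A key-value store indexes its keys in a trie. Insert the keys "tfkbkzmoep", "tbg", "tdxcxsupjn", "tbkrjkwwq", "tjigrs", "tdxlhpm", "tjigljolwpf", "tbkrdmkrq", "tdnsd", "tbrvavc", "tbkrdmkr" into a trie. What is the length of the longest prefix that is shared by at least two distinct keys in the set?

Equivalently: take the maximum, over all pairs, of their longest common prefix length.
e.g. "tbkrdmkr" and "tbkrdmkrq" share the prefix "tbkrdmkr" of length 8; no pair shares a longer one.
Longest shared-prefix length: 8

8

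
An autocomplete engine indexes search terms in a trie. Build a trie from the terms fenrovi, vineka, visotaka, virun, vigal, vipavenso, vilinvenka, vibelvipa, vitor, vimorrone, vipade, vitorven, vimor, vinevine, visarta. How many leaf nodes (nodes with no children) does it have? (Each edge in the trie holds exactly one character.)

Leaves are exactly the stored words that no other stored word extends.
Those words: "fenrovi", "vibelvipa", "vigal", "vilinvenka", "vimorrone", "vineka", "vinevine", "vipade", "vipavenso", "virun", "visarta", "visotaka", "vitorven"
Leaf count: 13

13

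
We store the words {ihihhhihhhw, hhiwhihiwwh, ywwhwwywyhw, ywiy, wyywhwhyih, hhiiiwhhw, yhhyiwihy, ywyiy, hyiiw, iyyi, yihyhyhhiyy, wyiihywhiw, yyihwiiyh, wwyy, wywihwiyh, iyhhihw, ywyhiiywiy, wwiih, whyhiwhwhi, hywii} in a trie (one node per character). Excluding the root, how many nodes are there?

For each word, the new-node count is its length minus the longest prefix already in the trie:
  "ihihhhihhhw" → 11 new (i, h, i, h, h, h, i, h, h, h, w)
  "hhiwhihiwwh" → 11 new (h, h, i, w, h, i, h, i, w, w, h)
  "ywwhwwywyhw" → 11 new (y, w, w, h, w, w, y, w, y, h, w)
  "ywiy" → prefix "yw" already present; 2 new (i, y)
  "wyywhwhyih" → 10 new (w, y, y, w, h, w, h, y, i, h)
  "hhiiiwhhw" → prefix "hhi" already present; 6 new (i, i, w, h, h, w)
  "yhhyiwihy" → prefix "y" already present; 8 new (h, h, y, i, w, i, h, y)
  "ywyiy" → prefix "yw" already present; 3 new (y, i, y)
  "hyiiw" → prefix "h" already present; 4 new (y, i, i, w)
  "iyyi" → prefix "i" already present; 3 new (y, y, i)
  "yihyhyhhiyy" → prefix "y" already present; 10 new (i, h, y, h, y, h, h, i, y, y)
  "wyiihywhiw" → prefix "wy" already present; 8 new (i, i, h, y, w, h, i, w)
  "yyihwiiyh" → prefix "y" already present; 8 new (y, i, h, w, i, i, y, h)
  "wwyy" → prefix "w" already present; 3 new (w, y, y)
  "wywihwiyh" → prefix "wy" already present; 7 new (w, i, h, w, i, y, h)
  "iyhhihw" → prefix "iy" already present; 5 new (h, h, i, h, w)
  "ywyhiiywiy" → prefix "ywy" already present; 7 new (h, i, i, y, w, i, y)
  "wwiih" → prefix "ww" already present; 3 new (i, i, h)
  "whyhiwhwhi" → prefix "w" already present; 9 new (h, y, h, i, w, h, w, h, i)
  "hywii" → prefix "hy" already present; 3 new (w, i, i)
Total nodes = 11 + 11 + 11 + 2 + 10 + 6 + 8 + 3 + 4 + 3 + 10 + 8 + 8 + 3 + 7 + 5 + 7 + 3 + 9 + 3 = 132

132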